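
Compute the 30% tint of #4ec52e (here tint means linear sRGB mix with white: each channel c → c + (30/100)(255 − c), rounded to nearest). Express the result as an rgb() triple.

#4ec52e is rgb(78, 197, 46).
A 30% tint moves each channel 30% toward 255:
  R: 78 + 53.1 = 131.1 → 131
  G: 197 + 0.3×(255−197) = 197 + 17.4 = 214.4 → 214
  B: 46 + 62.7 = 108.7 → 109

rgb(131, 214, 109)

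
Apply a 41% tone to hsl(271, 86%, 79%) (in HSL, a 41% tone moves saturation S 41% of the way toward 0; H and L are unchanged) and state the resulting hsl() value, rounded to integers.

hsl(271, 51%, 79%)

S moves 41% from 86 toward 0: 86 − 35.26 = 50.74 → 51.
H and L are unchanged.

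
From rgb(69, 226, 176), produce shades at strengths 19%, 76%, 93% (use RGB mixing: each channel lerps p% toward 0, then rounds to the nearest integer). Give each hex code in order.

#38B78F, #11362A, #05100C

19%: (69 − 13.11 = 55.89→56, 226 − 42.94 = 183.06→183, 176 − 33.44 = 142.56→143) → #38B78F
76%: (69 − 52.44 = 16.56→17, 226 − 171.76 = 54.24→54, 176 − 133.76 = 42.24→42) → #11362A
93%: (69 − 64.17 = 4.83→5, 226 − 210.18 = 15.82→16, 176 − 163.68 = 12.32→12) → #05100C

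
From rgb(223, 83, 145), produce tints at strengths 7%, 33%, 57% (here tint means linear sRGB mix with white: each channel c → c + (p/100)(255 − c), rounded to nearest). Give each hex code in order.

7%: (223 + 2.24 = 225.24→225, 83 + 12.04 = 95.04→95, 145 + 7.7 = 152.7→153) → #E15F99
33%: (223 + 10.56 = 233.56→234, 83 + 56.76 = 139.76→140, 145 + 36.3 = 181.3→181) → #EA8CB5
57%: (223 + 18.24 = 241.24→241, 83 + 98.04 = 181.04→181, 145 + 62.7 = 207.7→208) → #F1B5D0

#E15F99, #EA8CB5, #F1B5D0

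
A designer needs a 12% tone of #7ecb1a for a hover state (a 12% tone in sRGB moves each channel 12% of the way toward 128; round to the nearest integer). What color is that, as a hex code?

#7ec226

#7ecb1a is rgb(126, 203, 26).
Per channel, c → c + 0.12(128 − c):
  R: 126 + 0.24 = 126.24 → 126
  G: 203 − 9 = 194 → 194
  B: 26 + 0.12×(128−26) = 26 + 12.24 = 38.24 → 38
rgb(126, 194, 38) = #7ec226.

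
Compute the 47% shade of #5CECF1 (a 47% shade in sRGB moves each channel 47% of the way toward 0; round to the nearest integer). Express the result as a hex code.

#317D80

#5CECF1 is rgb(92, 236, 241).
Lerp each channel 47% toward 0:
  R: 92 − 43.24 = 48.76 → 49
  G: 236 + 0.47×(0−236) = 236 − 110.92 = 125.08 → 125
  B: 241 + 0.47×(0−241) = 241 − 113.27 = 127.73 → 128
rgb(49, 125, 128) = #317D80.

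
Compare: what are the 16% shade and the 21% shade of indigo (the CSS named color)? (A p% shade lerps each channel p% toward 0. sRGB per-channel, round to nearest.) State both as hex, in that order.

CSS indigo is rgb(75, 0, 130).
16% shade:
  R: 75 + 0.16×(0−75) = 75 − 12 = 63 → 63
  G: 0 + 0.16×(0−0) = 0 + 0 = 0 → 0
  B: 130 − 20.8 = 109.2 → 109
  → #3F006D
21% shade:
  R: 75 − 15.75 = 59.25 → 59
  G: 0 + 0 = 0 → 0
  B: 130 − 27.3 = 102.7 → 103
  → #3B0067

#3F006D, #3B0067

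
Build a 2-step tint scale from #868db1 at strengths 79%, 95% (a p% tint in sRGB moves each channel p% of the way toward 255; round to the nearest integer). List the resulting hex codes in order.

#868db1 is rgb(134, 141, 177).
79%: (134 + 95.59 = 229.59→230, 141 + 90.06 = 231.06→231, 177 + 61.62 = 238.62→239) → #e6e7ef
95%: (134 + 114.95 = 248.95→249, 141 + 108.3 = 249.3→249, 177 + 74.1 = 251.1→251) → #f9f9fb

#e6e7ef, #f9f9fb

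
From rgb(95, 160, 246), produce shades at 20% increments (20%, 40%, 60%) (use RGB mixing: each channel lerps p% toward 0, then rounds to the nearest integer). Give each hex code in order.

20%: (95 − 19 = 76→76, 160 − 32 = 128→128, 246 − 49.2 = 196.8→197) → #4c80c5
40%: (95 − 38 = 57→57, 160 − 64 = 96→96, 246 − 98.4 = 147.6→148) → #396094
60%: (95 − 57 = 38→38, 160 − 96 = 64→64, 246 − 147.6 = 98.4→98) → #264062

#4c80c5, #396094, #264062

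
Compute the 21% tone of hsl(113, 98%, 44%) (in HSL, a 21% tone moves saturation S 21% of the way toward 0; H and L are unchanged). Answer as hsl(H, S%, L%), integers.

S moves 21% from 98 toward 0: 98 − 20.58 = 77.42 → 77.
H and L are unchanged.

hsl(113, 77%, 44%)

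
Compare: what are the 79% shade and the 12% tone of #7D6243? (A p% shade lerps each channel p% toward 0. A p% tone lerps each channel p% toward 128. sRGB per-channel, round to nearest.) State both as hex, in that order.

#1A150E, #7D664A

#7D6243 is rgb(125, 98, 67).
79% shade:
  R: 125 − 98.75 = 26.25 → 26
  G: 98 + 0.79×(0−98) = 98 − 77.42 = 20.58 → 21
  B: 67 + 0.79×(0−67) = 67 − 52.93 = 14.07 → 14
  → #1A150E
12% tone:
  R: 125 + 0.36 = 125.36 → 125
  G: 98 + 3.6 = 101.6 → 102
  B: 67 + 7.32 = 74.32 → 74
  → #7D664A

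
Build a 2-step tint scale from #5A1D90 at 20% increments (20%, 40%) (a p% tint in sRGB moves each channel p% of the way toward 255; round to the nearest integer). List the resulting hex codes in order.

#7B4AA6, #9C77BC

#5A1D90 is rgb(90, 29, 144).
20%: (90 + 33 = 123→123, 29 + 45.2 = 74.2→74, 144 + 22.2 = 166.2→166) → #7B4AA6
40%: (90 + 66 = 156→156, 29 + 90.4 = 119.4→119, 144 + 44.4 = 188.4→188) → #9C77BC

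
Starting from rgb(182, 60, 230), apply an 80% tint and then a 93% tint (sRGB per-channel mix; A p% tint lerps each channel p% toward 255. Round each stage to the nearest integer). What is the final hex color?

#fefcff

Lerp each channel 80% toward 255:
  R: 182 + 0.8×(255−182) = 182 + 58.4 = 240.4 → 240
  G: 60 + 0.8×(255−60) = 60 + 156 = 216 → 216
  B: 230 + 20 = 250 → 250
After the tint: rgb(240, 216, 250) = #f0d8fa.
Lerp each channel 93% toward 255:
  R: 240 + 0.93×(255−240) = 240 + 13.95 = 253.95 → 254
  G: 216 + 0.93×(255−216) = 216 + 36.27 = 252.27 → 252
  B: 250 + 4.65 = 254.65 → 255
rgb(254, 252, 255) = #fefcff.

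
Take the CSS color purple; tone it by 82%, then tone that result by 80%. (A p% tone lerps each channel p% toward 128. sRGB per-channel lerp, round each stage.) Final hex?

#807b80

CSS purple is rgb(128, 0, 128).
Lerp each channel 82% toward 128:
  R: 128 + 0.82×(128−128) = 128 + 0 = 128 → 128
  G: 0 + 0.82×(128−0) = 0 + 104.96 = 104.96 → 105
  B: 128 + 0 = 128 → 128
After the tone: rgb(128, 105, 128) = #806980.
Lerp each channel 80% toward 128:
  R: 128 + 0.8×(128−128) = 128 + 0 = 128 → 128
  G: 105 + 18.4 = 123.4 → 123
  B: 128 + 0 = 128 → 128
rgb(128, 123, 128) = #807b80.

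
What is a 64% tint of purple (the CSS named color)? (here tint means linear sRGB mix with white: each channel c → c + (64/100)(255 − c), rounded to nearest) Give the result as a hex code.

CSS purple is rgb(128, 0, 128).
A 64% tint moves each channel 64% toward 255:
  R: 128 + 0.64×(255−128) = 128 + 81.28 = 209.28 → 209
  G: 0 + 0.64×(255−0) = 0 + 163.2 = 163.2 → 163
  B: 128 + 0.64×(255−128) = 128 + 81.28 = 209.28 → 209
rgb(209, 163, 209) = #d1a3d1.

#d1a3d1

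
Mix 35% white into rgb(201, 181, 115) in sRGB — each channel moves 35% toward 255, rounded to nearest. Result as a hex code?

#dccfa4

A 35% tint moves each channel 35% toward 255:
  R: 201 + 0.35×(255−201) = 201 + 18.9 = 219.9 → 220
  G: 181 + 25.9 = 206.9 → 207
  B: 115 + 49 = 164 → 164
rgb(220, 207, 164) = #dccfa4.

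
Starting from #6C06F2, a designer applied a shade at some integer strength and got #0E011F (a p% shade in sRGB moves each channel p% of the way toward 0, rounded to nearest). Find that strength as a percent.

87%

#6C06F2 is rgb(108, 6, 242); #0E011F is rgb(14, 1, 31).
On the B channel (widest range): 31 ≈ 242 + (p/100)(0 − 242), so p ≈ 100×(31 − 242)/(0 − 242) = -21100/-242 = 87.19.
p = 87 reproduces all three channels after rounding.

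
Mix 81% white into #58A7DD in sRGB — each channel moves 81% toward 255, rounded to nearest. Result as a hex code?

#DFEEF9

#58A7DD is rgb(88, 167, 221).
An 81% tint moves each channel 81% toward 255:
  R: 88 + 135.27 = 223.27 → 223
  G: 167 + 71.28 = 238.28 → 238
  B: 221 + 27.54 = 248.54 → 249
rgb(223, 238, 249) = #DFEEF9.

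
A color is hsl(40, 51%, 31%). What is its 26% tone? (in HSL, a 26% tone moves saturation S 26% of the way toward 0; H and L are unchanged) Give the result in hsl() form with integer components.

S moves 26% from 51 toward 0: 51 − 13.26 = 37.74 → 38.
H and L are unchanged.

hsl(40, 38%, 31%)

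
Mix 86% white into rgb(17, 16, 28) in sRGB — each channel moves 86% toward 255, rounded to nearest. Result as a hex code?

Per channel, c → c + 0.86(255 − c):
  R: 17 + 204.68 = 221.68 → 222
  G: 16 + 0.86×(255−16) = 16 + 205.54 = 221.54 → 222
  B: 28 + 195.22 = 223.22 → 223
rgb(222, 222, 223) = #dededf.

#dededf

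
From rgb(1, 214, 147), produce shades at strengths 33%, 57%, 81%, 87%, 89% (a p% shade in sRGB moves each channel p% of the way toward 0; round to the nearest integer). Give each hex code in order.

#018F62, #005C3F, #00291C, #001C13, #001810

33%: (1→1, 214 − 70.62 = 143.38→143, 147 − 48.51 = 98.49→98) → #018F62
57%: (1 − 0.57 = 0.43→0, 214 − 121.98 = 92.02→92, 147 − 83.79 = 63.21→63) → #005C3F
81%: (1 − 0.81 = 0.19→0, 214 − 173.34 = 40.66→41, 147 − 119.07 = 27.93→28) → #00291C
87%: (1 − 0.87 = 0.13→0, 214 − 186.18 = 27.82→28, 147 − 127.89 = 19.11→19) → #001C13
89%: (1 − 0.89 = 0.11→0, 214 − 190.46 = 23.54→24, 147 − 130.83 = 16.17→16) → #001810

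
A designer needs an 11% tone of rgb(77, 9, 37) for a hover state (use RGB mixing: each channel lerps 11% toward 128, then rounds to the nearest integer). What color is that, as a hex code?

#53162f

Per channel, c → c + 0.11(128 − c):
  R: 77 + 5.61 = 82.61 → 83
  G: 9 + 0.11×(128−9) = 9 + 13.09 = 22.09 → 22
  B: 37 + 10.01 = 47.01 → 47
rgb(83, 22, 47) = #53162f.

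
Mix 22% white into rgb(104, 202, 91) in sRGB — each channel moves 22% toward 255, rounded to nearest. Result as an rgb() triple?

rgb(137, 214, 127)

A 22% tint moves each channel 22% toward 255:
  R: 104 + 0.22×(255−104) = 104 + 33.22 = 137.22 → 137
  G: 202 + 0.22×(255−202) = 202 + 11.66 = 213.66 → 214
  B: 91 + 0.22×(255−91) = 91 + 36.08 = 127.08 → 127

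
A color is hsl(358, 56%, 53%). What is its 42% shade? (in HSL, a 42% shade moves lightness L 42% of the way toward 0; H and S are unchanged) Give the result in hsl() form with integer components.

L moves 42% from 53 toward 0: 53 − 22.26 = 30.74 → 31.
H and S are unchanged.

hsl(358, 56%, 31%)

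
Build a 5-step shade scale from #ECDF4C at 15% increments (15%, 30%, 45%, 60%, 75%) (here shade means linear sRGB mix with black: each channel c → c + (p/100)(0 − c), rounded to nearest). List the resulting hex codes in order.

#ECDF4C is rgb(236, 223, 76).
15%: (236 − 35.4 = 200.6→201, 223 − 33.45 = 189.55→190, 76 − 11.4 = 64.6→65) → #C9BE41
30%: (236 − 70.8 = 165.2→165, 223 − 66.9 = 156.1→156, 76 − 22.8 = 53.2→53) → #A59C35
45%: (236 − 106.2 = 129.8→130, 223 − 100.35 = 122.65→123, 76 − 34.2 = 41.8→42) → #827B2A
60%: (236 − 141.6 = 94.4→94, 223 − 133.8 = 89.2→89, 76 − 45.6 = 30.4→30) → #5E591E
75%: (236 − 177 = 59→59, 223 − 167.25 = 55.75→56, 76 − 57 = 19→19) → #3B3813

#C9BE41, #A59C35, #827B2A, #5E591E, #3B3813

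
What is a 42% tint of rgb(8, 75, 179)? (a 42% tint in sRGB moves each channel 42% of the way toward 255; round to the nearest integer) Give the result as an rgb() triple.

Lerp each channel 42% toward 255:
  R: 8 + 0.42×(255−8) = 8 + 103.74 = 111.74 → 112
  G: 75 + 0.42×(255−75) = 75 + 75.6 = 150.6 → 151
  B: 179 + 31.92 = 210.92 → 211

rgb(112, 151, 211)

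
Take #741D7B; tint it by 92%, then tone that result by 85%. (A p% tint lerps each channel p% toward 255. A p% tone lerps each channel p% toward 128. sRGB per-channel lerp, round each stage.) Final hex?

#919091

#741D7B is rgb(116, 29, 123).
Lerp each channel 92% toward 255:
  R: 116 + 0.92×(255−116) = 116 + 127.88 = 243.88 → 244
  G: 29 + 207.92 = 236.92 → 237
  B: 123 + 0.92×(255−123) = 123 + 121.44 = 244.44 → 244
After the tint: rgb(244, 237, 244) = #F4EDF4.
Per channel, c → c + 0.85(128 − c):
  R: 244 + 0.85×(128−244) = 244 − 98.6 = 145.4 → 145
  G: 237 + 0.85×(128−237) = 237 − 92.65 = 144.35 → 144
  B: 244 + 0.85×(128−244) = 244 − 98.6 = 145.4 → 145
rgb(145, 144, 145) = #919091.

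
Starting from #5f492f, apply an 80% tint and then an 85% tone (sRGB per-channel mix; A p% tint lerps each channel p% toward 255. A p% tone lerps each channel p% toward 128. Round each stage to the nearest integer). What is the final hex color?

#8e8e8d

#5f492f is rgb(95, 73, 47).
Per channel, c → c + 0.8(255 − c):
  R: 95 + 0.8×(255−95) = 95 + 128 = 223 → 223
  G: 73 + 145.6 = 218.6 → 219
  B: 47 + 0.8×(255−47) = 47 + 166.4 = 213.4 → 213
After the tint: rgb(223, 219, 213) = #dfdbd5.
Per channel, c → c + 0.85(128 − c):
  R: 223 − 80.75 = 142.25 → 142
  G: 219 + 0.85×(128−219) = 219 − 77.35 = 141.65 → 142
  B: 213 − 72.25 = 140.75 → 141
rgb(142, 142, 141) = #8e8e8d.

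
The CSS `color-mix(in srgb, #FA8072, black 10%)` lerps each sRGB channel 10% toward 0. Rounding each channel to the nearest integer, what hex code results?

#FA8072 is rgb(250, 128, 114).
Lerp each channel 10% toward 0:
  R: 250 − 25 = 225 → 225
  G: 128 + 0.1×(0−128) = 128 − 12.8 = 115.2 → 115
  B: 114 + 0.1×(0−114) = 114 − 11.4 = 102.6 → 103
rgb(225, 115, 103) = #E17367.

#E17367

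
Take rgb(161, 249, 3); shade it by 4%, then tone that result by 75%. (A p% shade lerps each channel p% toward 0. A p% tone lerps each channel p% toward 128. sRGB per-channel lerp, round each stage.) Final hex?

#879C61

A 4% shade moves each channel 4% toward 0:
  R: 161 + 0.04×(0−161) = 161 − 6.44 = 154.56 → 155
  G: 249 + 0.04×(0−249) = 249 − 9.96 = 239.04 → 239
  B: 3 + 0.04×(0−3) = 3 − 0.12 = 2.88 → 3
After the shade: rgb(155, 239, 3) = #9BEF03.
Lerp each channel 75% toward 128:
  R: 155 − 20.25 = 134.75 → 135
  G: 239 − 83.25 = 155.75 → 156
  B: 3 + 0.75×(128−3) = 3 + 93.75 = 96.75 → 97
rgb(135, 156, 97) = #879C61.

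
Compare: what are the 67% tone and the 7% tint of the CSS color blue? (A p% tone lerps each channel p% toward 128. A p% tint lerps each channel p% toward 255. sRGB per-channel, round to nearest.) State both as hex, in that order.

CSS blue is rgb(0, 0, 255).
67% tone:
  R: 0 + 0.67×(128−0) = 0 + 85.76 = 85.76 → 86
  G: 0 + 85.76 = 85.76 → 86
  B: 255 + 0.67×(128−255) = 255 − 85.09 = 169.91 → 170
  → #5656AA
7% tint:
  R: 0 + 17.85 = 17.85 → 18
  G: 0 + 0.07×(255−0) = 0 + 17.85 = 17.85 → 18
  B: 255 + 0.07×(255−255) = 255 + 0 = 255 → 255
  → #1212FF

#5656AA, #1212FF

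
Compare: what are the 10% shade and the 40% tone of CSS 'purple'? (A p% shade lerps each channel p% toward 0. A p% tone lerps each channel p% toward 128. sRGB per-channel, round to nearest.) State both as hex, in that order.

CSS purple is rgb(128, 0, 128).
10% shade:
  R: 128 − 12.8 = 115.2 → 115
  G: 0 + 0 = 0 → 0
  B: 128 + 0.1×(0−128) = 128 − 12.8 = 115.2 → 115
  → #730073
40% tone:
  R: 128 + 0.4×(128−128) = 128 + 0 = 128 → 128
  G: 0 + 51.2 = 51.2 → 51
  B: 128 + 0.4×(128−128) = 128 + 0 = 128 → 128
  → #803380

#730073, #803380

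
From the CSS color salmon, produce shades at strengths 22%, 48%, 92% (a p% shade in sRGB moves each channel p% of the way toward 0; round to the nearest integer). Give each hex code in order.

#C36459, #82433B, #140A09

CSS salmon is rgb(250, 128, 114).
22%: (250 − 55 = 195→195, 128 − 28.16 = 99.84→100, 114 − 25.08 = 88.92→89) → #C36459
48%: (250 − 120 = 130→130, 128 − 61.44 = 66.56→67, 114 − 54.72 = 59.28→59) → #82433B
92%: (250 − 230 = 20→20, 128 − 117.76 = 10.24→10, 114 − 104.88 = 9.12→9) → #140A09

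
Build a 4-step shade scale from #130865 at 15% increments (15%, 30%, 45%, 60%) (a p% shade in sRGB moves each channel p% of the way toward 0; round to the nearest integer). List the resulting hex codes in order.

#100756, #0D0647, #0A0438, #080328

#130865 is rgb(19, 8, 101).
15%: (19 − 2.85 = 16.15→16, 8 − 1.2 = 6.8→7, 101 − 15.15 = 85.85→86) → #100756
30%: (19 − 5.7 = 13.3→13, 8 − 2.4 = 5.6→6, 101 − 30.3 = 70.7→71) → #0D0647
45%: (19 − 8.55 = 10.45→10, 8 − 3.6 = 4.4→4, 101 − 45.45 = 55.55→56) → #0A0438
60%: (19 − 11.4 = 7.6→8, 8 − 4.8 = 3.2→3, 101 − 60.6 = 40.4→40) → #080328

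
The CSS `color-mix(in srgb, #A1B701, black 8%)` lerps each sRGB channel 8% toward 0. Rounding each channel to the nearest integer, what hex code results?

#94A801

#A1B701 is rgb(161, 183, 1).
An 8% shade moves each channel 8% toward 0:
  R: 161 + 0.08×(0−161) = 161 − 12.88 = 148.12 → 148
  G: 183 + 0.08×(0−183) = 183 − 14.64 = 168.36 → 168
  B: 1 − 0.08 = 0.92 → 1
rgb(148, 168, 1) = #94A801.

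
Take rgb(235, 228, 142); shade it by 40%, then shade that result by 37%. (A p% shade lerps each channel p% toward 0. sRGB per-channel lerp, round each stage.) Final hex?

Per channel, c → c + 0.4(0 − c):
  R: 235 + 0.4×(0−235) = 235 − 94 = 141 → 141
  G: 228 + 0.4×(0−228) = 228 − 91.2 = 136.8 → 137
  B: 142 − 56.8 = 85.2 → 85
After the shade: rgb(141, 137, 85) = #8D8955.
Lerp each channel 37% toward 0:
  R: 141 + 0.37×(0−141) = 141 − 52.17 = 88.83 → 89
  G: 137 − 50.69 = 86.31 → 86
  B: 85 + 0.37×(0−85) = 85 − 31.45 = 53.55 → 54
rgb(89, 86, 54) = #595636.

#595636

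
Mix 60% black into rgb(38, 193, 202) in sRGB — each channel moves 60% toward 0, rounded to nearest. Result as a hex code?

Lerp each channel 60% toward 0:
  R: 38 − 22.8 = 15.2 → 15
  G: 193 + 0.6×(0−193) = 193 − 115.8 = 77.2 → 77
  B: 202 − 121.2 = 80.8 → 81
rgb(15, 77, 81) = #0f4d51.

#0f4d51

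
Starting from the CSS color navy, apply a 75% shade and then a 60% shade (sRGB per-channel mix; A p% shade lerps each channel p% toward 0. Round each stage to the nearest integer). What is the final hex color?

CSS navy is rgb(0, 0, 128).
Per channel, c → c + 0.75(0 − c):
  R: 0 + 0.75×(0−0) = 0 + 0 = 0 → 0
  G: 0 + 0 = 0 → 0
  B: 128 − 96 = 32 → 32
After the shade: rgb(0, 0, 32) = #000020.
Lerp each channel 60% toward 0:
  R: 0 + 0.6×(0−0) = 0 + 0 = 0 → 0
  G: 0 + 0.6×(0−0) = 0 + 0 = 0 → 0
  B: 32 − 19.2 = 12.8 → 13
rgb(0, 0, 13) = #00000D.

#00000D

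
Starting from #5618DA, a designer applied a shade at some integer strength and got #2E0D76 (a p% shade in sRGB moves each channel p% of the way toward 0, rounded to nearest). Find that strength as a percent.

#5618DA is rgb(86, 24, 218); #2E0D76 is rgb(46, 13, 118).
On the B channel (widest range): 118 ≈ 218 + (p/100)(0 − 218), so p ≈ 100×(118 − 218)/(0 − 218) = -10000/-218 = 45.87.
p = 46 reproduces all three channels after rounding.

46%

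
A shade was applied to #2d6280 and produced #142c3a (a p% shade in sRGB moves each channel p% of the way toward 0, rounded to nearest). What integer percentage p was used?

#2d6280 is rgb(45, 98, 128); #142c3a is rgb(20, 44, 58).
On the B channel (widest range): 58 ≈ 128 + (p/100)(0 − 128), so p ≈ 100×(58 − 128)/(0 − 128) = -7000/-128 = 54.69.
p = 55 reproduces all three channels after rounding.

55%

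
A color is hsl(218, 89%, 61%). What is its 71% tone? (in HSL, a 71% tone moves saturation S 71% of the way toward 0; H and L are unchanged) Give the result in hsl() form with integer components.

S moves 71% from 89 toward 0: 89 − 63.19 = 25.81 → 26.
H and L are unchanged.

hsl(218, 26%, 61%)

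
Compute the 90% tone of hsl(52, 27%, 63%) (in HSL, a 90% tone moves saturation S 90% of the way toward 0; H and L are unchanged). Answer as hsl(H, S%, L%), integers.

S moves 90% from 27 toward 0: 27 − 24.3 = 2.7 → 3.
H and L are unchanged.

hsl(52, 3%, 63%)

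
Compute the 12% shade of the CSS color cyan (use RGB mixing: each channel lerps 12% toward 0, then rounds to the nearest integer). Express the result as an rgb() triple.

CSS cyan is rgb(0, 255, 255).
Per channel, c → c + 0.12(0 − c):
  R: 0 + 0.12×(0−0) = 0 + 0 = 0 → 0
  G: 255 − 30.6 = 224.4 → 224
  B: 255 + 0.12×(0−255) = 255 − 30.6 = 224.4 → 224

rgb(0, 224, 224)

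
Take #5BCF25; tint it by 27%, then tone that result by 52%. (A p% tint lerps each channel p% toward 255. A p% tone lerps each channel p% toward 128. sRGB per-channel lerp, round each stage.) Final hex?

#5BCF25 is rgb(91, 207, 37).
A 27% tint moves each channel 27% toward 255:
  R: 91 + 44.28 = 135.28 → 135
  G: 207 + 12.96 = 219.96 → 220
  B: 37 + 58.86 = 95.86 → 96
After the tint: rgb(135, 220, 96) = #87DC60.
Lerp each channel 52% toward 128:
  R: 135 + 0.52×(128−135) = 135 − 3.64 = 131.36 → 131
  G: 220 + 0.52×(128−220) = 220 − 47.84 = 172.16 → 172
  B: 96 + 16.64 = 112.64 → 113
rgb(131, 172, 113) = #83AC71.

#83AC71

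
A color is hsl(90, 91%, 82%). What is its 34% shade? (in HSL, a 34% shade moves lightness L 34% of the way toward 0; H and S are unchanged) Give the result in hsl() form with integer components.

L moves 34% from 82 toward 0: 82 − 27.88 = 54.12 → 54.
H and S are unchanged.

hsl(90, 91%, 54%)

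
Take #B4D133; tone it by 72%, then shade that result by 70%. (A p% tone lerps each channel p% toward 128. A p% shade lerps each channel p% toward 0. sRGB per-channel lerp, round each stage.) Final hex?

#B4D133 is rgb(180, 209, 51).
Per channel, c → c + 0.72(128 − c):
  R: 180 − 37.44 = 142.56 → 143
  G: 209 + 0.72×(128−209) = 209 − 58.32 = 150.68 → 151
  B: 51 + 0.72×(128−51) = 51 + 55.44 = 106.44 → 106
After the tone: rgb(143, 151, 106) = #8F976A.
A 70% shade moves each channel 70% toward 0:
  R: 143 + 0.7×(0−143) = 143 − 100.1 = 42.9 → 43
  G: 151 + 0.7×(0−151) = 151 − 105.7 = 45.3 → 45
  B: 106 − 74.2 = 31.8 → 32
rgb(43, 45, 32) = #2B2D20.

#2B2D20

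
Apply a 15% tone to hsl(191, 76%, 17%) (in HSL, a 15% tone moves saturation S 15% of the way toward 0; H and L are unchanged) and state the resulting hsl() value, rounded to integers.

hsl(191, 65%, 17%)

S moves 15% from 76 toward 0: 76 − 11.4 = 64.6 → 65.
H and L are unchanged.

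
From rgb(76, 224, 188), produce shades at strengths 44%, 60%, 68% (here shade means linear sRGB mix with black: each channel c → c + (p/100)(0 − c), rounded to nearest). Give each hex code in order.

44%: (76 − 33.44 = 42.56→43, 224 − 98.56 = 125.44→125, 188 − 82.72 = 105.28→105) → #2B7D69
60%: (76 − 45.6 = 30.4→30, 224 − 134.4 = 89.6→90, 188 − 112.8 = 75.2→75) → #1E5A4B
68%: (76 − 51.68 = 24.32→24, 224 − 152.32 = 71.68→72, 188 − 127.84 = 60.16→60) → #18483C

#2B7D69, #1E5A4B, #18483C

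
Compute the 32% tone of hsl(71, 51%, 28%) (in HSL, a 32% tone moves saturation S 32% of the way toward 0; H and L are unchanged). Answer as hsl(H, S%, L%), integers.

hsl(71, 35%, 28%)

S moves 32% from 51 toward 0: 51 − 16.32 = 34.68 → 35.
H and L are unchanged.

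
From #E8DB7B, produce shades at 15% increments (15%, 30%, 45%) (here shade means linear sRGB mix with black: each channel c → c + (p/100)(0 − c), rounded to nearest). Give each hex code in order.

#C5BA69, #A29956, #807844

#E8DB7B is rgb(232, 219, 123).
15%: (232 − 34.8 = 197.2→197, 219 − 32.85 = 186.15→186, 123 − 18.45 = 104.55→105) → #C5BA69
30%: (232 − 69.6 = 162.4→162, 219 − 65.7 = 153.3→153, 123 − 36.9 = 86.1→86) → #A29956
45%: (232 − 104.4 = 127.6→128, 219 − 98.55 = 120.45→120, 123 − 55.35 = 67.65→68) → #807844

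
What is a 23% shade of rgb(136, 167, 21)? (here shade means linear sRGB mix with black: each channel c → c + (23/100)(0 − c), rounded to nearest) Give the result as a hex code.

Per channel, c → c + 0.23(0 − c):
  R: 136 + 0.23×(0−136) = 136 − 31.28 = 104.72 → 105
  G: 167 − 38.41 = 128.59 → 129
  B: 21 − 4.83 = 16.17 → 16
rgb(105, 129, 16) = #698110.

#698110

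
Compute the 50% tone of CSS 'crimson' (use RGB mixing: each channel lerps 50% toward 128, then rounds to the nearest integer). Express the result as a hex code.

#AE4A5E

CSS crimson is rgb(220, 20, 60).
Lerp each channel 50% toward 128:
  R: 220 + 0.5×(128−220) = 220 − 46 = 174 → 174
  G: 20 + 0.5×(128−20) = 20 + 54 = 74 → 74
  B: 60 + 0.5×(128−60) = 60 + 34 = 94 → 94
rgb(174, 74, 94) = #AE4A5E.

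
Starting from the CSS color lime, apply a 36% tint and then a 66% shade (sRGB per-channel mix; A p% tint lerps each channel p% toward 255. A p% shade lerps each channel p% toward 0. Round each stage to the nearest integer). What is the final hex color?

#1f571f

CSS lime is rgb(0, 255, 0).
A 36% tint moves each channel 36% toward 255:
  R: 0 + 91.8 = 91.8 → 92
  G: 255 + 0.36×(255−255) = 255 + 0 = 255 → 255
  B: 0 + 91.8 = 91.8 → 92
After the tint: rgb(92, 255, 92) = #5cff5c.
Per channel, c → c + 0.66(0 − c):
  R: 92 + 0.66×(0−92) = 92 − 60.72 = 31.28 → 31
  G: 255 + 0.66×(0−255) = 255 − 168.3 = 86.7 → 87
  B: 92 + 0.66×(0−92) = 92 − 60.72 = 31.28 → 31
rgb(31, 87, 31) = #1f571f.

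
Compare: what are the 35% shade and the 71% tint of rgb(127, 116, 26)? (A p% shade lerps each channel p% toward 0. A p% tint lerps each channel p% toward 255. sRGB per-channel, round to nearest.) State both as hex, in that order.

35% shade:
  R: 127 + 0.35×(0−127) = 127 − 44.45 = 82.55 → 83
  G: 116 + 0.35×(0−116) = 116 − 40.6 = 75.4 → 75
  B: 26 + 0.35×(0−26) = 26 − 9.1 = 16.9 → 17
  → #534B11
71% tint:
  R: 127 + 0.71×(255−127) = 127 + 90.88 = 217.88 → 218
  G: 116 + 98.69 = 214.69 → 215
  B: 26 + 162.59 = 188.59 → 189
  → #DAD7BD

#534B11, #DAD7BD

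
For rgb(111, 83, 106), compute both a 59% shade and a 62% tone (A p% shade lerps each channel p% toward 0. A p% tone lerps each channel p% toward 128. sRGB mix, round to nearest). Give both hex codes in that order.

59% shade:
  R: 111 − 65.49 = 45.51 → 46
  G: 83 + 0.59×(0−83) = 83 − 48.97 = 34.03 → 34
  B: 106 + 0.59×(0−106) = 106 − 62.54 = 43.46 → 43
  → #2E222B
62% tone:
  R: 111 + 0.62×(128−111) = 111 + 10.54 = 121.54 → 122
  G: 83 + 0.62×(128−83) = 83 + 27.9 = 110.9 → 111
  B: 106 + 0.62×(128−106) = 106 + 13.64 = 119.64 → 120
  → #7A6F78

#2E222B, #7A6F78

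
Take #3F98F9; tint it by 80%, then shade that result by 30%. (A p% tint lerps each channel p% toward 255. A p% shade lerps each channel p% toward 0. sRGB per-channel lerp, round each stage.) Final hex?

#98A4B2

#3F98F9 is rgb(63, 152, 249).
Per channel, c → c + 0.8(255 − c):
  R: 63 + 153.6 = 216.6 → 217
  G: 152 + 0.8×(255−152) = 152 + 82.4 = 234.4 → 234
  B: 249 + 4.8 = 253.8 → 254
After the tint: rgb(217, 234, 254) = #D9EAFE.
Per channel, c → c + 0.3(0 − c):
  R: 217 + 0.3×(0−217) = 217 − 65.1 = 151.9 → 152
  G: 234 + 0.3×(0−234) = 234 − 70.2 = 163.8 → 164
  B: 254 + 0.3×(0−254) = 254 − 76.2 = 177.8 → 178
rgb(152, 164, 178) = #98A4B2.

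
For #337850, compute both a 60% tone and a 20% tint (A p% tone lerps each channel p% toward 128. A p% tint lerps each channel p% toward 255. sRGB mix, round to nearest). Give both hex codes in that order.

#337850 is rgb(51, 120, 80).
60% tone:
  R: 51 + 0.6×(128−51) = 51 + 46.2 = 97.2 → 97
  G: 120 + 0.6×(128−120) = 120 + 4.8 = 124.8 → 125
  B: 80 + 0.6×(128−80) = 80 + 28.8 = 108.8 → 109
  → #617D6D
20% tint:
  R: 51 + 0.2×(255−51) = 51 + 40.8 = 91.8 → 92
  G: 120 + 27 = 147 → 147
  B: 80 + 35 = 115 → 115
  → #5C9373

#617D6D, #5C9373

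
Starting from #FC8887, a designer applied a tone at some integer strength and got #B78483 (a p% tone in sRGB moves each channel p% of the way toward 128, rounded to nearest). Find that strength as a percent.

56%

#FC8887 is rgb(252, 136, 135); #B78483 is rgb(183, 132, 131).
On the R channel (widest range): 183 ≈ 252 + (p/100)(128 − 252), so p ≈ 100×(183 − 252)/(128 − 252) = -6900/-124 = 55.65.
p = 56 reproduces all three channels after rounding.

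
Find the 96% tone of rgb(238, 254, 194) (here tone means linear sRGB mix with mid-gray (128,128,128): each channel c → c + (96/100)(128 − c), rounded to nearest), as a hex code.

#848583

Lerp each channel 96% toward 128:
  R: 238 + 0.96×(128−238) = 238 − 105.6 = 132.4 → 132
  G: 254 + 0.96×(128−254) = 254 − 120.96 = 133.04 → 133
  B: 194 + 0.96×(128−194) = 194 − 63.36 = 130.64 → 131
rgb(132, 133, 131) = #848583.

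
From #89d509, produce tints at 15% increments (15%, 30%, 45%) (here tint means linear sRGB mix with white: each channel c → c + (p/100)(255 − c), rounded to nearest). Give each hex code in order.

#9bdb2e, #ace253, #bee878

#89d509 is rgb(137, 213, 9).
15%: (137 + 17.7 = 154.7→155, 213 + 6.3 = 219.3→219, 9 + 36.9 = 45.9→46) → #9bdb2e
30%: (137 + 35.4 = 172.4→172, 213 + 12.6 = 225.6→226, 9 + 73.8 = 82.8→83) → #ace253
45%: (137 + 53.1 = 190.1→190, 213 + 18.9 = 231.9→232, 9 + 110.7 = 119.7→120) → #bee878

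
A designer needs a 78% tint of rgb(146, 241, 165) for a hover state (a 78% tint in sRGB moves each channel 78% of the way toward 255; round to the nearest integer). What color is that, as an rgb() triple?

rgb(231, 252, 235)

A 78% tint moves each channel 78% toward 255:
  R: 146 + 85.02 = 231.02 → 231
  G: 241 + 10.92 = 251.92 → 252
  B: 165 + 0.78×(255−165) = 165 + 70.2 = 235.2 → 235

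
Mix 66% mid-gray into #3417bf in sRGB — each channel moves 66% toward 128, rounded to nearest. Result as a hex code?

#3417bf is rgb(52, 23, 191).
Per channel, c → c + 0.66(128 − c):
  R: 52 + 0.66×(128−52) = 52 + 50.16 = 102.16 → 102
  G: 23 + 0.66×(128−23) = 23 + 69.3 = 92.3 → 92
  B: 191 − 41.58 = 149.42 → 149
rgb(102, 92, 149) = #665c95.

#665c95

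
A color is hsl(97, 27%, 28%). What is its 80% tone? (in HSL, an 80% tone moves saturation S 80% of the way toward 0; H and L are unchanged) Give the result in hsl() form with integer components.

S moves 80% from 27 toward 0: 27 − 21.6 = 5.4 → 5.
H and L are unchanged.

hsl(97, 5%, 28%)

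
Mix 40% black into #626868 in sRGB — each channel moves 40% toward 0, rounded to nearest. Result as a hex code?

#3B3E3E

#626868 is rgb(98, 104, 104).
A 40% shade moves each channel 40% toward 0:
  R: 98 + 0.4×(0−98) = 98 − 39.2 = 58.8 → 59
  G: 104 − 41.6 = 62.4 → 62
  B: 104 − 41.6 = 62.4 → 62
rgb(59, 62, 62) = #3B3E3E.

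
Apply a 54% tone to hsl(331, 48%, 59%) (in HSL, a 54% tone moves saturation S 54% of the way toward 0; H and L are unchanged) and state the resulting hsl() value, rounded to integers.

hsl(331, 22%, 59%)

S moves 54% from 48 toward 0: 48 − 25.92 = 22.08 → 22.
H and L are unchanged.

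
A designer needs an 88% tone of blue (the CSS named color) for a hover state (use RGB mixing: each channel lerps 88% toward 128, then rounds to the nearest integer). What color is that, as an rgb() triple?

CSS blue is rgb(0, 0, 255).
Per channel, c → c + 0.88(128 − c):
  R: 0 + 112.64 = 112.64 → 113
  G: 0 + 0.88×(128−0) = 0 + 112.64 = 112.64 → 113
  B: 255 − 111.76 = 143.24 → 143

rgb(113, 113, 143)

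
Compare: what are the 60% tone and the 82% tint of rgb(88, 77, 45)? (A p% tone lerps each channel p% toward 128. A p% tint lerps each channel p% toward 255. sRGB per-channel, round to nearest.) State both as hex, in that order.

#706C5F, #E1DFD9

60% tone:
  R: 88 + 0.6×(128−88) = 88 + 24 = 112 → 112
  G: 77 + 30.6 = 107.6 → 108
  B: 45 + 0.6×(128−45) = 45 + 49.8 = 94.8 → 95
  → #706C5F
82% tint:
  R: 88 + 0.82×(255−88) = 88 + 136.94 = 224.94 → 225
  G: 77 + 145.96 = 222.96 → 223
  B: 45 + 0.82×(255−45) = 45 + 172.2 = 217.2 → 217
  → #E1DFD9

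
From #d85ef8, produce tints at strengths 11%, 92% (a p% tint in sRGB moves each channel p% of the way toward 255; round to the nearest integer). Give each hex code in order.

#d85ef8 is rgb(216, 94, 248).
11%: (216 + 4.29 = 220.29→220, 94 + 17.71 = 111.71→112, 248 + 0.77 = 248.77→249) → #dc70f9
92%: (216 + 35.88 = 251.88→252, 94 + 148.12 = 242.12→242, 248 + 6.44 = 254.44→254) → #fcf2fe

#dc70f9, #fcf2fe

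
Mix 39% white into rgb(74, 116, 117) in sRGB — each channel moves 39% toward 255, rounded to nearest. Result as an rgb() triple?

rgb(145, 170, 171)

A 39% tint moves each channel 39% toward 255:
  R: 74 + 70.59 = 144.59 → 145
  G: 116 + 0.39×(255−116) = 116 + 54.21 = 170.21 → 170
  B: 117 + 53.82 = 170.82 → 171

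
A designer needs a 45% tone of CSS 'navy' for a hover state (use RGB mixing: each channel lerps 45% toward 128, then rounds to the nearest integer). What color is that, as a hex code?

CSS navy is rgb(0, 0, 128).
A 45% tone moves each channel 45% toward 128:
  R: 0 + 57.6 = 57.6 → 58
  G: 0 + 57.6 = 57.6 → 58
  B: 128 + 0 = 128 → 128
rgb(58, 58, 128) = #3A3A80.

#3A3A80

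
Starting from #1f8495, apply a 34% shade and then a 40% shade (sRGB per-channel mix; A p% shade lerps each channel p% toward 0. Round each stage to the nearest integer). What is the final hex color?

#1f8495 is rgb(31, 132, 149).
A 34% shade moves each channel 34% toward 0:
  R: 31 + 0.34×(0−31) = 31 − 10.54 = 20.46 → 20
  G: 132 + 0.34×(0−132) = 132 − 44.88 = 87.12 → 87
  B: 149 − 50.66 = 98.34 → 98
After the shade: rgb(20, 87, 98) = #145762.
Per channel, c → c + 0.4(0 − c):
  R: 20 + 0.4×(0−20) = 20 − 8 = 12 → 12
  G: 87 + 0.4×(0−87) = 87 − 34.8 = 52.2 → 52
  B: 98 − 39.2 = 58.8 → 59
rgb(12, 52, 59) = #0c343b.

#0c343b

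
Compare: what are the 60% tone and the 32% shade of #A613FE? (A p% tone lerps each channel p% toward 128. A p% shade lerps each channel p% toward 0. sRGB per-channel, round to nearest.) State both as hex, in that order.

#A613FE is rgb(166, 19, 254).
60% tone:
  R: 166 + 0.6×(128−166) = 166 − 22.8 = 143.2 → 143
  G: 19 + 0.6×(128−19) = 19 + 65.4 = 84.4 → 84
  B: 254 + 0.6×(128−254) = 254 − 75.6 = 178.4 → 178
  → #8F54B2
32% shade:
  R: 166 + 0.32×(0−166) = 166 − 53.12 = 112.88 → 113
  G: 19 − 6.08 = 12.92 → 13
  B: 254 − 81.28 = 172.72 → 173
  → #710DAD

#8F54B2, #710DAD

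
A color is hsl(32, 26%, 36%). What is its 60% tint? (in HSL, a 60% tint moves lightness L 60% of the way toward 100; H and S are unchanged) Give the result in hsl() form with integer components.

L moves 60% from 36 toward 100: 36 + 38.4 = 74.4 → 74.
H and S are unchanged.

hsl(32, 26%, 74%)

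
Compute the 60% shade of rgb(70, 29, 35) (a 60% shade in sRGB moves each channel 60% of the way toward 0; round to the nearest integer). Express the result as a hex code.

Per channel, c → c + 0.6(0 − c):
  R: 70 + 0.6×(0−70) = 70 − 42 = 28 → 28
  G: 29 − 17.4 = 11.6 → 12
  B: 35 − 21 = 14 → 14
rgb(28, 12, 14) = #1C0C0E.

#1C0C0E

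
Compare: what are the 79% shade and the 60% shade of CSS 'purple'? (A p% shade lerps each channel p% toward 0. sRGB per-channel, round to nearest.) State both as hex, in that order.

CSS purple is rgb(128, 0, 128).
79% shade:
  R: 128 + 0.79×(0−128) = 128 − 101.12 = 26.88 → 27
  G: 0 + 0.79×(0−0) = 0 + 0 = 0 → 0
  B: 128 + 0.79×(0−128) = 128 − 101.12 = 26.88 → 27
  → #1B001B
60% shade:
  R: 128 + 0.6×(0−128) = 128 − 76.8 = 51.2 → 51
  G: 0 + 0 = 0 → 0
  B: 128 + 0.6×(0−128) = 128 − 76.8 = 51.2 → 51
  → #330033

#1B001B, #330033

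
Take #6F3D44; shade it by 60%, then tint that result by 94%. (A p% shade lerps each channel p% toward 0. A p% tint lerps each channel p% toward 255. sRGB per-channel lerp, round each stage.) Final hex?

#6F3D44 is rgb(111, 61, 68).
Lerp each channel 60% toward 0:
  R: 111 + 0.6×(0−111) = 111 − 66.6 = 44.4 → 44
  G: 61 − 36.6 = 24.4 → 24
  B: 68 + 0.6×(0−68) = 68 − 40.8 = 27.2 → 27
After the shade: rgb(44, 24, 27) = #2C181B.
A 94% tint moves each channel 94% toward 255:
  R: 44 + 198.34 = 242.34 → 242
  G: 24 + 0.94×(255−24) = 24 + 217.14 = 241.14 → 241
  B: 27 + 214.32 = 241.32 → 241
rgb(242, 241, 241) = #F2F1F1.

#F2F1F1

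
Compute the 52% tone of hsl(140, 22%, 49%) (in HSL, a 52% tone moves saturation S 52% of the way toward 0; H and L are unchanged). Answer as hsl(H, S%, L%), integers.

S moves 52% from 22 toward 0: 22 − 11.44 = 10.56 → 11.
H and L are unchanged.

hsl(140, 11%, 49%)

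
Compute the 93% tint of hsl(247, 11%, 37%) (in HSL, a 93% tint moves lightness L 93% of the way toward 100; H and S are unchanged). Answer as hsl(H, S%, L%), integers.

L moves 93% from 37 toward 100: 37 + 58.59 = 95.59 → 96.
H and S are unchanged.

hsl(247, 11%, 96%)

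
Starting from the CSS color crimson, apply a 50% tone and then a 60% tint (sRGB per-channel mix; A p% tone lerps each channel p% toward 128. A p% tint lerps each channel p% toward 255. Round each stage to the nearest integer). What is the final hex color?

CSS crimson is rgb(220, 20, 60).
Lerp each channel 50% toward 128:
  R: 220 + 0.5×(128−220) = 220 − 46 = 174 → 174
  G: 20 + 54 = 74 → 74
  B: 60 + 34 = 94 → 94
After the tone: rgb(174, 74, 94) = #ae4a5e.
A 60% tint moves each channel 60% toward 255:
  R: 174 + 48.6 = 222.6 → 223
  G: 74 + 0.6×(255−74) = 74 + 108.6 = 182.6 → 183
  B: 94 + 0.6×(255−94) = 94 + 96.6 = 190.6 → 191
rgb(223, 183, 191) = #dfb7bf.

#dfb7bf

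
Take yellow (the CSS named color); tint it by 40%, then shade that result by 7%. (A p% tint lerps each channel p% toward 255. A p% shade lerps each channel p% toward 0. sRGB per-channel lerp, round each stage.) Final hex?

#EDED5F

CSS yellow is rgb(255, 255, 0).
Lerp each channel 40% toward 255:
  R: 255 + 0.4×(255−255) = 255 + 0 = 255 → 255
  G: 255 + 0.4×(255−255) = 255 + 0 = 255 → 255
  B: 0 + 0.4×(255−0) = 0 + 102 = 102 → 102
After the tint: rgb(255, 255, 102) = #FFFF66.
Per channel, c → c + 0.07(0 − c):
  R: 255 + 0.07×(0−255) = 255 − 17.85 = 237.15 → 237
  G: 255 + 0.07×(0−255) = 255 − 17.85 = 237.15 → 237
  B: 102 − 7.14 = 94.86 → 95
rgb(237, 237, 95) = #EDED5F.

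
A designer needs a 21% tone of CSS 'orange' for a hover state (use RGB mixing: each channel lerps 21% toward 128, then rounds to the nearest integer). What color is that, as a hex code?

#e49d1b

CSS orange is rgb(255, 165, 0).
A 21% tone moves each channel 21% toward 128:
  R: 255 − 26.67 = 228.33 → 228
  G: 165 + 0.21×(128−165) = 165 − 7.77 = 157.23 → 157
  B: 0 + 0.21×(128−0) = 0 + 26.88 = 26.88 → 27
rgb(228, 157, 27) = #e49d1b.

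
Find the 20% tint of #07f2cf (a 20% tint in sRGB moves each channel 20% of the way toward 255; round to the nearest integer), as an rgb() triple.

#07f2cf is rgb(7, 242, 207).
Lerp each channel 20% toward 255:
  R: 7 + 0.2×(255−7) = 7 + 49.6 = 56.6 → 57
  G: 242 + 0.2×(255−242) = 242 + 2.6 = 244.6 → 245
  B: 207 + 9.6 = 216.6 → 217

rgb(57, 245, 217)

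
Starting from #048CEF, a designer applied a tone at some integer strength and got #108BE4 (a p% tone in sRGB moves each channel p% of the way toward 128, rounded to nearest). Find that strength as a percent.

#048CEF is rgb(4, 140, 239); #108BE4 is rgb(16, 139, 228).
On the R channel (widest range): 16 ≈ 4 + (p/100)(128 − 4), so p ≈ 100×(16 − 4)/(128 − 4) = 1200/124 = 9.68.
p = 10 reproduces all three channels after rounding.

10%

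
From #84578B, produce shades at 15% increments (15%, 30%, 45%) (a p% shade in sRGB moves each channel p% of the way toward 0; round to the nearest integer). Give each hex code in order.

#84578B is rgb(132, 87, 139).
15%: (132 − 19.8 = 112.2→112, 87 − 13.05 = 73.95→74, 139 − 20.85 = 118.15→118) → #704A76
30%: (132 − 39.6 = 92.4→92, 87 − 26.1 = 60.9→61, 139 − 41.7 = 97.3→97) → #5C3D61
45%: (132 − 59.4 = 72.6→73, 87 − 39.15 = 47.85→48, 139 − 62.55 = 76.45→76) → #49304C

#704A76, #5C3D61, #49304C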